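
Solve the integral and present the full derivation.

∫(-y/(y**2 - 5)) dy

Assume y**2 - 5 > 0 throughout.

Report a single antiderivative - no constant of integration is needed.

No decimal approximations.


Step 1. Substitute u = y**2 - 5, turning ∫(-y/(y**2 - 5)) dy into ∫(-1/(2*u)) du: now ∫(-1/(2*u)) du.
Step 2. Evaluate the standard form [assuming u > 0]: now -log(u)/2.
Step 3. Substitute back u = y**2 - 5: now -log(y**2 - 5)/2.
Answer: -log(y**2 - 5)/2.


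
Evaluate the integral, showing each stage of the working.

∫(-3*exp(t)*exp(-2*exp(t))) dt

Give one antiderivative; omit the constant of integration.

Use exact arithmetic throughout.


Step 1. Substitute u = exp(t), turning ∫(-3*exp(t)*exp(-2*exp(t))) dt into ∫(-3*exp(-2*u)) du: now ∫(-3*exp(-2*u)) du.
Step 2. Evaluate the standard form: now 3*exp(-2*u)/2.
Step 3. Substitute back u = exp(t): now 3*exp(-2*exp(t))/2.
Answer: 3*exp(-2*exp(t))/2.


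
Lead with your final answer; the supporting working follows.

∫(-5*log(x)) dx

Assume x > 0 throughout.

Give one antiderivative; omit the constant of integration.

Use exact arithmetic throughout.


The answer is -5*x*log(x) + 5*x.
Step 1. Integrate ∫(-5*log(x)) dx by parts with u = log(x), dv = (-5) dx, so v = -5*x [assuming x > 0]: now -5*x*log(x) + ∫(5) dx.
Step 2. Evaluate the standard form: now -5*x*log(x) + 5*x.
Answer: -5*x*log(x) + 5*x.


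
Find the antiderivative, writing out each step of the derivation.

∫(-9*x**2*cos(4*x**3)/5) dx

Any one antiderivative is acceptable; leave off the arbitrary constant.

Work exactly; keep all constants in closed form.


Step 1. Substitute u = x**3, turning ∫(-9*x**2*cos(4*x**3)/5) dx into ∫(-3*cos(4*u)/5) du: now ∫(-3*cos(4*u)/5) du.
Step 2. Evaluate the standard form: now -3*sin(4*u)/20.
Step 3. Substitute back u = x**3: now -3*sin(4*x**3)/20.
Answer: -3*sin(4*x**3)/20.


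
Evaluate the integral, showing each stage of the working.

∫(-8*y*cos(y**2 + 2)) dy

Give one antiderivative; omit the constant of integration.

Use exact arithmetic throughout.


Step 1. Substitute u = y**2 + 2, turning ∫(-8*y*cos(y**2 + 2)) dy into ∫(-4*cos(u)) du: now ∫(-4*cos(u)) du.
Step 2. Evaluate the standard form: now -4*sin(u).
Step 3. Substitute back u = y**2 + 2: now -4*sin(y**2 + 2).
Answer: -4*sin(y**2 + 2).


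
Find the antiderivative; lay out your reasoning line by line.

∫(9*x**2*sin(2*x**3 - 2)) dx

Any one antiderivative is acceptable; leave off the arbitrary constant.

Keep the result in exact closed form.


Step 1. Substitute u = x**3 - 1, turning ∫(9*x**2*sin(2*x**3 - 2)) dx into ∫(3*sin(2*u)) du: now ∫(3*sin(2*u)) du.
Step 2. Evaluate the standard form: now -3*cos(2*u)/2.
Step 3. Substitute back u = x**3 - 1: now -3*cos(2*x**3 - 2)/2.
Answer: -3*cos(2*x**3 - 2)/2.


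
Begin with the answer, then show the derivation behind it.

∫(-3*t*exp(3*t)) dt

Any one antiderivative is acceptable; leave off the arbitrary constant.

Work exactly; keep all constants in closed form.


The answer is -t*exp(3*t) + exp(3*t)/3.
Step 1. Integrate ∫(-3*t*exp(3*t)) dt by parts with u = t, dv = (-3*exp(3*t)) dt, so v = -exp(3*t): now -t*exp(3*t) + ∫(exp(3*t)) dt.
Step 2. Evaluate the standard form: now -t*exp(3*t) + exp(3*t)/3.
Answer: -t*exp(3*t) + exp(3*t)/3.


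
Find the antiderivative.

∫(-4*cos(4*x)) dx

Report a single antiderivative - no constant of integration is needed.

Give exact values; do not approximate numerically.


Answer: -sin(4*x).


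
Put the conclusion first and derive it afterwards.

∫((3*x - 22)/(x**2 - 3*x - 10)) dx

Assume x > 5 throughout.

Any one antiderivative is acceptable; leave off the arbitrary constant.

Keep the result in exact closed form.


The answer is -log(x - 5) + 4*log(x + 2).
Step 1. Decompose ∫((3*x - 22)/(x**2 - 3*x - 10)) dx by partial fractions, (3*x - 22)/(x**2 - 3*x - 10) = 4/(x + 2) - 1/(x - 5): now ∫(-1/(x - 5)) dx + ∫(4/(x + 2)) dx.
Step 2. Evaluate the standard form [assuming x > -2]: now 4*log(x + 2) + ∫(-1/(x - 5)) dx.
Step 3. Evaluate the standard form [assuming x > 5]: now -log(x - 5) + 4*log(x + 2).
Answer: -log(x - 5) + 4*log(x + 2).


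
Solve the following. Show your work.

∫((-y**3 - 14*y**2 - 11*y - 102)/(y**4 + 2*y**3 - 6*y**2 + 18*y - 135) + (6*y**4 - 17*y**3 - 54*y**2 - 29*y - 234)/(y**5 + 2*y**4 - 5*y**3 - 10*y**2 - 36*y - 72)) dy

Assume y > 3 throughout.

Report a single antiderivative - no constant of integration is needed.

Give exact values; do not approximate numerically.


Step 1. Rewrite: now ∫((-y**3 - 14*y**2 - 11*y - 102)/(y**4 + 2*y**3 - 6*y**2 + 18*y - 135)) dy + ∫((6*y**4 - 17*y**3 - 54*y**2 - 29*y - 234)/(y**5 + 2*y**4 - 5*y**3 - 10*y**2 - 36*y - 72)) dy.
Step 2. Decompose ∫((-y**3 - 14*y**2 - 11*y - 102)/(y**4 + 2*y**3 - 6*y**2 + 18*y - 135)) dy by partial fractions, (-y**3 - 14*y**2 - 11*y - 102)/(y**4 + 2*y**3 - 6*y**2 + 18*y - 135) = -1/(y**2 + 9) + 1/(y + 5) - 2/(y - 3): now ∫((6*y**4 - 17*y**3 - 54*y**2 - 29*y - 234)/(y**5 + 2*y**4 - 5*y**3 - 10*y**2 - 36*y - 72)) dy + ∫(-2/(y - 3)) dy + ∫(1/(y + 5)) dy + ∫(-1/(y**2 + 9)) dy.
Step 3. Evaluate the standard form [assuming y > -5]: now log(y + 5) + ∫((6*y**4 - 17*y**3 - 54*y**2 - 29*y - 234)/(y**5 + 2*y**4 - 5*y**3 - 10*y**2 - 36*y - 72)) dy + ∫(-2/(y - 3)) dy + ∫(-1/(y**2 + 9)) dy.
Step 4. Evaluate the standard form [assuming y > 3]: now -2*log(y - 3) + log(y + 5) + ∫((6*y**4 - 17*y**3 - 54*y**2 - 29*y - 234)/(y**5 + 2*y**4 - 5*y**3 - 10*y**2 - 36*y - 72)) dy + ∫(-1/(y**2 + 9)) dy.
Step 5. Evaluate the standard form: now -2*log(y - 3) + log(y + 5) - atan(y/3)/3 + ∫((6*y**4 - 17*y**3 - 54*y**2 - 29*y - 234)/(y**5 + 2*y**4 - 5*y**3 - 10*y**2 - 36*y - 72)) dy.
Step 6. Decompose ∫((6*y**4 - 17*y**3 - 54*y**2 - 29*y - 234)/(y**5 + 2*y**4 - 5*y**3 - 10*y**2 - 36*y - 72)) dy by partial fractions, (6*y**4 - 17*y**3 - 54*y**2 - 29*y - 234)/(y**5 + 2*y**4 - 5*y**3 - 10*y**2 - 36*y - 72) = -3/(y**2 + 4) + 4/(y + 3) + 4/(y + 2) - 2/(y - 3): now -2*log(y - 3) + log(y + 5) - atan(y/3)/3 + ∫(-2/(y - 3)) dy + ∫(4/(y + 2)) dy + ∫(4/(y + 3)) dy + ∫(-3/(y**2 + 4)) dy.
Step 7. Evaluate the standard form [assuming y > 3]: now -4*log(y - 3) + log(y + 5) - atan(y/3)/3 + ∫(4/(y + 2)) dy + ∫(4/(y + 3)) dy + ∫(-3/(y**2 + 4)) dy.
Step 8. Evaluate the standard form [assuming y > -2]: now -4*log(y - 3) + 4*log(y + 2) + log(y + 5) - atan(y/3)/3 + ∫(4/(y + 3)) dy + ∫(-3/(y**2 + 4)) dy.
Step 9. Evaluate the standard form [assuming y > -3]: now -4*log(y - 3) + 4*log(y + 2) + 4*log(y + 3) + log(y + 5) - atan(y/3)/3 + ∫(-3/(y**2 + 4)) dy.
Step 10. Evaluate the standard form: now -4*log(y - 3) + 4*log(y + 2) + 4*log(y + 3) + log(y + 5) - atan(y/3)/3 - 3*atan(y/2)/2.
Answer: -4*log(y - 3) + 4*log(y + 2) + 4*log(y + 3) + log(y + 5) - atan(y/3)/3 - 3*atan(y/2)/2.


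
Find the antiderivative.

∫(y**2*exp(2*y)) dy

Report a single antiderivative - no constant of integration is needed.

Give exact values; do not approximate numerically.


Answer: y**2*exp(2*y)/2 - y*exp(2*y)/2 + exp(2*y)/4.


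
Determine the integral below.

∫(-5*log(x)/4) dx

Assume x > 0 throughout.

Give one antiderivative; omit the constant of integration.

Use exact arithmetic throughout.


Answer: -5*x*log(x)/4 + 5*x/4.


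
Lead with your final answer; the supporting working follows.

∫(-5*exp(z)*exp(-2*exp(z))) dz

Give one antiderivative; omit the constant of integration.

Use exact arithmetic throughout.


The answer is 5*exp(-2*exp(z))/2.
Step 1. Substitute u = exp(z), turning ∫(-5*exp(z)*exp(-2*exp(z))) dz into ∫(-5*exp(-2*u)) du: now ∫(-5*exp(-2*u)) du.
Step 2. Evaluate the standard form: now 5*exp(-2*u)/2.
Step 3. Substitute back u = exp(z): now 5*exp(-2*exp(z))/2.
Answer: 5*exp(-2*exp(z))/2.


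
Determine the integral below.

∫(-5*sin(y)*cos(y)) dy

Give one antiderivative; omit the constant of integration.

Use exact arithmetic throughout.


Answer: -5*sin(y)**2/2.


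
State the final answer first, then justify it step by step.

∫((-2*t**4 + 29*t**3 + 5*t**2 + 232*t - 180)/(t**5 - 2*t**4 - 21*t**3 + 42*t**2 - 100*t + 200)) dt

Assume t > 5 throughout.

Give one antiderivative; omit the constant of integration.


The answer is 4*log(t - 5) - 3*log(t - 2) - 3*log(t + 5) - 2*atan(t/2).
Step 1. Decompose ∫((-2*t**4 + 29*t**3 + 5*t**2 + 232*t - 180)/(t**5 - 2*t**4 - 21*t**3 + 42*t**2 - 100*t + 200)) dt by partial fractions, (-2*t**4 + 29*t**3 + 5*t**2 + 232*t - 180)/(t**5 - 2*t**4 - 21*t**3 + 42*t**2 - 100*t + 200) = -4/(t**2 + 4) - 3/(t + 5) - 3/(t - 2) + 4/(t - 5): now ∫(4/(t - 5)) dt + ∫(-3/(t - 2)) dt + ∫(-3/(t + 5)) dt + ∫(-4/(t**2 + 4)) dt.
Step 2. Evaluate the standard form [assuming t > 2]: now -3*log(t - 2) + ∫(4/(t - 5)) dt + ∫(-3/(t + 5)) dt + ∫(-4/(t**2 + 4)) dt.
Step 3. Evaluate the standard form [assuming t > 5]: now 4*log(t - 5) - 3*log(t - 2) + ∫(-3/(t + 5)) dt + ∫(-4/(t**2 + 4)) dt.
Step 4. Evaluate the standard form [assuming t > -5]: now 4*log(t - 5) - 3*log(t - 2) - 3*log(t + 5) + ∫(-4/(t**2 + 4)) dt.
Step 5. Evaluate the standard form: now 4*log(t - 5) - 3*log(t - 2) - 3*log(t + 5) - 2*atan(t/2).
Answer: 4*log(t - 5) - 3*log(t - 2) - 3*log(t + 5) - 2*atan(t/2).


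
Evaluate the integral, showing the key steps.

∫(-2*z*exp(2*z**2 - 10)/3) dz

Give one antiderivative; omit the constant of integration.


Step 1. Substitute u = z**2 - 5, turning ∫(-2*z*exp(2*z**2 - 10)/3) dz into ∫(-exp(2*u)/3) du: now ∫(-exp(2*u)/3) du.
Step 2. Evaluate the standard form: now -exp(2*u)/6.
Step 3. Substitute back u = z**2 - 5: now -exp(2*z**2 - 10)/6.
Answer: -exp(2*z**2 - 10)/6.


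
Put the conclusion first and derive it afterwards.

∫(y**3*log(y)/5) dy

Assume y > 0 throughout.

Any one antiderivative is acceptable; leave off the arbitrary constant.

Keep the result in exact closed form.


The answer is y**4*log(y)/20 - y**4/80.
Step 1. Integrate ∫(y**3*log(y)/5) dy by parts with u = log(y), dv = (y**3/5) dy, so v = y**4/20 [assuming y > 0]: now y**4*log(y)/20 + ∫(-y**3/20) dy.
Step 2. Evaluate the standard form: now y**4*log(y)/20 - y**4/80.
Answer: y**4*log(y)/20 - y**4/80.


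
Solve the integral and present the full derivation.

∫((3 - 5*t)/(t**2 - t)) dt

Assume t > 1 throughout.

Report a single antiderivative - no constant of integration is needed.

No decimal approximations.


Step 1. Decompose ∫((3 - 5*t)/(t**2 - t)) dt by partial fractions, (3 - 5*t)/(t**2 - t) = -2/(t - 1) - 3/t: now ∫(-3/t) dt + ∫(-2/(t - 1)) dt.
Step 2. Evaluate the standard form [assuming t > 1]: now -2*log(t - 1) + ∫(-3/t) dt.
Step 3. Evaluate the standard form [assuming t > 0]: now -3*log(t) - 2*log(t - 1).
Answer: -3*log(t) - 2*log(t - 1).


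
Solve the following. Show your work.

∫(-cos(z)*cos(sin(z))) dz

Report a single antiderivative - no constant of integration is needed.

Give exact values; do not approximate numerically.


Step 1. Substitute u = sin(z), turning ∫(-cos(z)*cos(sin(z))) dz into ∫(-cos(u)) du: now ∫(-cos(u)) du.
Step 2. Evaluate the standard form: now -sin(u).
Step 3. Substitute back u = sin(z): now -sin(sin(z)).
Answer: -sin(sin(z)).


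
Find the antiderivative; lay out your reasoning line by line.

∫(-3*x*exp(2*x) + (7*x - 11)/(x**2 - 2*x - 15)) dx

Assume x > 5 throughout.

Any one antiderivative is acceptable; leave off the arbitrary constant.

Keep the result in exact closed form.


Step 1. Rewrite: now ∫(-3*x*exp(2*x)) dx + ∫((7*x - 11)/(x**2 - 2*x - 15)) dx.
Step 2. Decompose ∫((7*x - 11)/(x**2 - 2*x - 15)) dx by partial fractions, (7*x - 11)/(x**2 - 2*x - 15) = 4/(x + 3) + 3/(x - 5): now ∫(-3*x*exp(2*x)) dx + ∫(3/(x - 5)) dx + ∫(4/(x + 3)) dx.
Step 3. Evaluate the standard form [assuming x > -3]: now 4*log(x + 3) + ∫(-3*x*exp(2*x)) dx + ∫(3/(x - 5)) dx.
Step 4. Evaluate the standard form [assuming x > 5]: now 3*log(x - 5) + 4*log(x + 3) + ∫(-3*x*exp(2*x)) dx.
Step 5. Integrate ∫(-3*x*exp(2*x)) dx by parts with u = x, dv = (-3*exp(2*x)) dx, so v = -3*exp(2*x)/2: now -3*x*exp(2*x)/2 + 3*log(x - 5) + 4*log(x + 3) + ∫(3*exp(2*x)/2) dx.
Step 6. Evaluate the standard form: now -3*x*exp(2*x)/2 + 3*exp(2*x)/4 + 3*log(x - 5) + 4*log(x + 3).
Answer: -3*x*exp(2*x)/2 + 3*exp(2*x)/4 + 3*log(x - 5) + 4*log(x + 3).


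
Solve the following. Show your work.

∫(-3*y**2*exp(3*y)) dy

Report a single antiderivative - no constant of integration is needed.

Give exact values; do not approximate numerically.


Step 1. Integrate ∫(-3*y**2*exp(3*y)) dy by parts with u = y**2, dv = (-3*exp(3*y)) dy, so v = -exp(3*y): now -y**2*exp(3*y) + ∫(2*y*exp(3*y)) dy.
Step 2. Integrate ∫(2*y*exp(3*y)) dy by parts with u = y, dv = (2*exp(3*y)) dy, so v = 2*exp(3*y)/3: now -y**2*exp(3*y) + 2*y*exp(3*y)/3 + ∫(-2*exp(3*y)/3) dy.
Step 3. Evaluate the standard form: now -y**2*exp(3*y) + 2*y*exp(3*y)/3 - 2*exp(3*y)/9.
Answer: -y**2*exp(3*y) + 2*y*exp(3*y)/3 - 2*exp(3*y)/9.


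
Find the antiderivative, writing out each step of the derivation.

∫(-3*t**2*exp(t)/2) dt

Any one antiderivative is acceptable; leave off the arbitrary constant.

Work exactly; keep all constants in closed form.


Step 1. Integrate ∫(-3*t**2*exp(t)/2) dt by parts with u = t**2, dv = (-3*exp(t)/2) dt, so v = -3*exp(t)/2: now -3*t**2*exp(t)/2 + ∫(3*t*exp(t)) dt.
Step 2. Integrate ∫(3*t*exp(t)) dt by parts with u = t, dv = (3*exp(t)) dt, so v = 3*exp(t): now -3*t**2*exp(t)/2 + 3*t*exp(t) + ∫(-3*exp(t)) dt.
Step 3. Evaluate the standard form: now -3*t**2*exp(t)/2 + 3*t*exp(t) - 3*exp(t).
Answer: -3*t**2*exp(t)/2 + 3*t*exp(t) - 3*exp(t).


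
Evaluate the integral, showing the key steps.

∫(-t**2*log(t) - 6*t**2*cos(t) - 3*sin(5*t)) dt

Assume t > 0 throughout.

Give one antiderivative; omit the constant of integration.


Step 1. Rewrite: now ∫(-t**2*log(t)) dt + ∫(-6*t**2*cos(t)) dt + ∫(-3*sin(5*t)) dt.
Step 2. Evaluate the standard form: now 3*cos(5*t)/5 + ∫(-t**2*log(t)) dt + ∫(-6*t**2*cos(t)) dt.
Step 3. Integrate ∫(-t**2*log(t)) dt by parts with u = log(t), dv = (-t**2) dt, so v = -t**3/3 [assuming t > 0]: now -t**3*log(t)/3 + 3*cos(5*t)/5 + ∫(t**2/3) dt + ∫(-6*t**2*cos(t)) dt.
Step 4. Evaluate the standard form: now -t**3*log(t)/3 + t**3/9 + 3*cos(5*t)/5 + ∫(-6*t**2*cos(t)) dt.
Step 5. Integrate ∫(-6*t**2*cos(t)) dt by parts with u = t**2, dv = (-6*cos(t)) dt, so v = -6*sin(t): now -t**3*log(t)/3 + t**3/9 - 6*t**2*sin(t) + 3*cos(5*t)/5 + ∫(12*t*sin(t)) dt.
Step 6. Integrate ∫(12*t*sin(t)) dt by parts with u = t, dv = (12*sin(t)) dt, so v = -12*cos(t): now -t**3*log(t)/3 + t**3/9 - 6*t**2*sin(t) - 12*t*cos(t) + 3*cos(5*t)/5 + ∫(12*cos(t)) dt.
Step 7. Evaluate the standard form: now -t**3*log(t)/3 + t**3/9 - 6*t**2*sin(t) - 12*t*cos(t) + 12*sin(t) + 3*cos(5*t)/5.
Answer: -t**3*log(t)/3 + t**3/9 - 6*t**2*sin(t) - 12*t*cos(t) + 12*sin(t) + 3*cos(5*t)/5.


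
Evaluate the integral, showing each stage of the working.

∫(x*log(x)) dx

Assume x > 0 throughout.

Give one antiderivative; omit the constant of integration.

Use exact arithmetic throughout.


Step 1. Integrate ∫(x*log(x)) dx by parts with u = log(x), dv = (x) dx, so v = x**2/2 [assuming x > 0]: now x**2*log(x)/2 + ∫(-x/2) dx.
Step 2. Evaluate the standard form: now x**2*log(x)/2 - x**2/4.
Answer: x**2*log(x)/2 - x**2/4.


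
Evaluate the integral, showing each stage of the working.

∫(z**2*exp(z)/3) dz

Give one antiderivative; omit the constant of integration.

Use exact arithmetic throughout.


Step 1. Integrate ∫(z**2*exp(z)/3) dz by parts with u = z**2, dv = (exp(z)/3) dz, so v = exp(z)/3: now z**2*exp(z)/3 + ∫(-2*z*exp(z)/3) dz.
Step 2. Integrate ∫(-2*z*exp(z)/3) dz by parts with u = z, dv = (-2*exp(z)/3) dz, so v = -2*exp(z)/3: now z**2*exp(z)/3 - 2*z*exp(z)/3 + ∫(2*exp(z)/3) dz.
Step 3. Evaluate the standard form: now z**2*exp(z)/3 - 2*z*exp(z)/3 + 2*exp(z)/3.
Answer: z**2*exp(z)/3 - 2*z*exp(z)/3 + 2*exp(z)/3.


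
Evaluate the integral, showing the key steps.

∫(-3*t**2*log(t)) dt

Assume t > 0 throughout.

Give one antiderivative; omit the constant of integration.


Step 1. Integrate ∫(-3*t**2*log(t)) dt by parts with u = log(t), dv = (-3*t**2) dt, so v = -t**3 [assuming t > 0]: now -t**3*log(t) + ∫(t**2) dt.
Step 2. Evaluate the standard form: now -t**3*log(t) + t**3/3.
Answer: -t**3*log(t) + t**3/3.


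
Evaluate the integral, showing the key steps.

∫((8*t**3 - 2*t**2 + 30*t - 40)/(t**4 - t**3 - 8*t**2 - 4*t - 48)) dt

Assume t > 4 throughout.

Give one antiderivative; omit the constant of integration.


Step 1. Decompose ∫((8*t**3 - 2*t**2 + 30*t - 40)/(t**4 - t**3 - 8*t**2 - 4*t - 48)) dt by partial fractions, (8*t**3 - 2*t**2 + 30*t - 40)/(t**4 - t**3 - 8*t**2 - 4*t - 48) = 2/(t**2 + 4) + 4/(t + 3) + 4/(t - 4): now ∫(4/(t - 4)) dt + ∫(4/(t + 3)) dt + ∫(2/(t**2 + 4)) dt.
Step 2. Evaluate the standard form [assuming t > -3]: now 4*log(t + 3) + ∫(4/(t - 4)) dt + ∫(2/(t**2 + 4)) dt.
Step 3. Evaluate the standard form [assuming t > 4]: now 4*log(t - 4) + 4*log(t + 3) + ∫(2/(t**2 + 4)) dt.
Step 4. Evaluate the standard form: now 4*log(t - 4) + 4*log(t + 3) + atan(t/2).
Answer: 4*log(t - 4) + 4*log(t + 3) + atan(t/2).


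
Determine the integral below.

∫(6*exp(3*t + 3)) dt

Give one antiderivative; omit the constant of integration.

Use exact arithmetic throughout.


Answer: 2*exp(3*t + 3).


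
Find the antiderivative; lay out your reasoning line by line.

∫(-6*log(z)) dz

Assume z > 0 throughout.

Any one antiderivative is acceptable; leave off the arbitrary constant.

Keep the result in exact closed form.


Step 1. Integrate ∫(-6*log(z)) dz by parts with u = log(z), dv = (-6) dz, so v = -6*z [assuming z > 0]: now -6*z*log(z) + ∫(6) dz.
Step 2. Evaluate the standard form: now -6*z*log(z) + 6*z.
Answer: -6*z*log(z) + 6*z.


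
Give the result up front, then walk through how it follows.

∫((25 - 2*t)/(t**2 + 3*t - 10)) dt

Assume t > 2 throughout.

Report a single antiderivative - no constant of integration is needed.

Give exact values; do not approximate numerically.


The answer is 3*log(t - 2) - 5*log(t + 5).
Step 1. Decompose ∫((25 - 2*t)/(t**2 + 3*t - 10)) dt by partial fractions, (25 - 2*t)/(t**2 + 3*t - 10) = -5/(t + 5) + 3/(t - 2): now ∫(3/(t - 2)) dt + ∫(-5/(t + 5)) dt.
Step 2. Evaluate the standard form [assuming t > 2]: now 3*log(t - 2) + ∫(-5/(t + 5)) dt.
Step 3. Evaluate the standard form [assuming t > -5]: now 3*log(t - 2) - 5*log(t + 5).
Answer: 3*log(t - 2) - 5*log(t + 5).


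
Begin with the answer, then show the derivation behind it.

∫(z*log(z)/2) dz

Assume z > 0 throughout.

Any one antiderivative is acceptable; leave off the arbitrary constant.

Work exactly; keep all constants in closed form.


The answer is z**2*log(z)/4 - z**2/8.
Step 1. Integrate ∫(z*log(z)/2) dz by parts with u = log(z), dv = (z/2) dz, so v = z**2/4 [assuming z > 0]: now z**2*log(z)/4 + ∫(-z/4) dz.
Step 2. Evaluate the standard form: now z**2*log(z)/4 - z**2/8.
Answer: z**2*log(z)/4 - z**2/8.


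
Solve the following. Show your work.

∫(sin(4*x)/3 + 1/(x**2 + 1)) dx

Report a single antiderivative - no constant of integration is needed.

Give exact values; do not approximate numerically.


Step 1. Rewrite: now ∫(1/(x**2 + 1)) dx + ∫(sin(4*x)/3) dx.
Step 2. Evaluate the standard form: now atan(x) + ∫(sin(4*x)/3) dx.
Step 3. Evaluate the standard form: now -cos(4*x)/12 + atan(x).
Answer: -cos(4*x)/12 + atan(x).


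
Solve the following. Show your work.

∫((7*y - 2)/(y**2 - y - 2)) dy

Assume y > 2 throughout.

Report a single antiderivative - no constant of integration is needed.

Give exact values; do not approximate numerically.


Step 1. Decompose ∫((7*y - 2)/(y**2 - y - 2)) dy by partial fractions, (7*y - 2)/(y**2 - y - 2) = 3/(y + 1) + 4/(y - 2): now ∫(4/(y - 2)) dy + ∫(3/(y + 1)) dy.
Step 2. Evaluate the standard form [assuming y > -1]: now 3*log(y + 1) + ∫(4/(y - 2)) dy.
Step 3. Evaluate the standard form [assuming y > 2]: now 4*log(y - 2) + 3*log(y + 1).
Answer: 4*log(y - 2) + 3*log(y + 1).


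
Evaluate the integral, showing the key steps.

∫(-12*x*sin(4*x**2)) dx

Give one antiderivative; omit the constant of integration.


Step 1. Substitute u = x**2, turning ∫(-12*x*sin(4*x**2)) dx into ∫(-6*sin(4*u)) du: now ∫(-6*sin(4*u)) du.
Step 2. Evaluate the standard form: now 3*cos(4*u)/2.
Step 3. Substitute back u = x**2: now 3*cos(4*x**2)/2.
Answer: 3*cos(4*x**2)/2.


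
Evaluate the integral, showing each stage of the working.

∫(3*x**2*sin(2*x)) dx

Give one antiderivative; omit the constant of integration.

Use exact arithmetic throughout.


Step 1. Integrate ∫(3*x**2*sin(2*x)) dx by parts with u = x**2, dv = (3*sin(2*x)) dx, so v = -3*cos(2*x)/2: now -3*x**2*cos(2*x)/2 + ∫(3*x*cos(2*x)) dx.
Step 2. Integrate ∫(3*x*cos(2*x)) dx by parts with u = x, dv = (3*cos(2*x)) dx, so v = 3*sin(2*x)/2: now -3*x**2*cos(2*x)/2 + 3*x*sin(2*x)/2 + ∫(-3*sin(2*x)/2) dx.
Step 3. Evaluate the standard form: now -3*x**2*cos(2*x)/2 + 3*x*sin(2*x)/2 + 3*cos(2*x)/4.
Answer: -3*x**2*cos(2*x)/2 + 3*x*sin(2*x)/2 + 3*cos(2*x)/4.


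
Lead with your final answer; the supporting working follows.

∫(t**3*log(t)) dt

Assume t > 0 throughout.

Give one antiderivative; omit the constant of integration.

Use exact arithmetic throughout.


The answer is t**4*log(t)/4 - t**4/16.
Step 1. Integrate ∫(t**3*log(t)) dt by parts with u = log(t), dv = (t**3) dt, so v = t**4/4 [assuming t > 0]: now t**4*log(t)/4 + ∫(-t**3/4) dt.
Step 2. Evaluate the standard form: now t**4*log(t)/4 - t**4/16.
Answer: t**4*log(t)/4 - t**4/16.


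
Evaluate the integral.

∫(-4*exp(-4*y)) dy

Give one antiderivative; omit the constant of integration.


Answer: exp(-4*y).


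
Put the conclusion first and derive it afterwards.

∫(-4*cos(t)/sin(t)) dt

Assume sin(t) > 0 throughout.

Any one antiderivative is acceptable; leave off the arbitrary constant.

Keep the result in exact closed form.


The answer is -4*log(sin(t)).
Step 1. Substitute u = sin(t), turning ∫(-4*cos(t)/sin(t)) dt into ∫(-4/u) du: now ∫(-4/u) du.
Step 2. Evaluate the standard form [assuming u > 0]: now -4*log(u).
Step 3. Substitute back u = sin(t): now -4*log(sin(t)).
Answer: -4*log(sin(t)).


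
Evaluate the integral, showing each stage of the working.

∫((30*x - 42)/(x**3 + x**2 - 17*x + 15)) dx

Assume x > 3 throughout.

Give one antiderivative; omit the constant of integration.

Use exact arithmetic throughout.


Step 1. Decompose ∫((30*x - 42)/(x**3 + x**2 - 17*x + 15)) dx by partial fractions, (30*x - 42)/(x**3 + x**2 - 17*x + 15) = -4/(x + 5) + 1/(x - 1) + 3/(x - 3): now ∫(3/(x - 3)) dx + ∫(1/(x - 1)) dx + ∫(-4/(x + 5)) dx.
Step 2. Evaluate the standard form [assuming x > 1]: now log(x - 1) + ∫(3/(x - 3)) dx + ∫(-4/(x + 5)) dx.
Step 3. Evaluate the standard form [assuming x > -5]: now log(x - 1) - 4*log(x + 5) + ∫(3/(x - 3)) dx.
Step 4. Evaluate the standard form [assuming x > 3]: now 3*log(x - 3) + log(x - 1) - 4*log(x + 5).
Answer: 3*log(x - 3) + log(x - 1) - 4*log(x + 5).


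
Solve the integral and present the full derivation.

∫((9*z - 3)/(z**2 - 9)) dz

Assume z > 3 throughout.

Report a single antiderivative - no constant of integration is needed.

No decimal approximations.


Step 1. Decompose ∫((9*z - 3)/(z**2 - 9)) dz by partial fractions, (9*z - 3)/(z**2 - 9) = 5/(z + 3) + 4/(z - 3): now ∫(4/(z - 3)) dz + ∫(5/(z + 3)) dz.
Step 2. Evaluate the standard form [assuming z > -3]: now 5*log(z + 3) + ∫(4/(z - 3)) dz.
Step 3. Evaluate the standard form [assuming z > 3]: now 4*log(z - 3) + 5*log(z + 3).
Answer: 4*log(z - 3) + 5*log(z + 3).


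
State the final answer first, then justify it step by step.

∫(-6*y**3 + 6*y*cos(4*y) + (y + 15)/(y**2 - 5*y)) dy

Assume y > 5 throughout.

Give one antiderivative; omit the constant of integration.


The answer is -3*y**4/2 + 3*y*sin(4*y)/2 - 3*log(y) + 4*log(y - 5) + 3*cos(4*y)/8.
Step 1. Rewrite: now ∫(-6*y**3) dy + ∫(6*y*cos(4*y)) dy + ∫((y + 15)/(y**2 - 5*y)) dy.
Step 2. Integrate ∫(6*y*cos(4*y)) dy by parts with u = y, dv = (6*cos(4*y)) dy, so v = 3*sin(4*y)/2: now 3*y*sin(4*y)/2 + ∫(-6*y**3) dy + ∫((y + 15)/(y**2 - 5*y)) dy + ∫(-3*sin(4*y)/2) dy.
Step 3. Evaluate the standard form: now 3*y*sin(4*y)/2 + 3*cos(4*y)/8 + ∫(-6*y**3) dy + ∫((y + 15)/(y**2 - 5*y)) dy.
Step 4. Evaluate the standard form: now -3*y**4/2 + 3*y*sin(4*y)/2 + 3*cos(4*y)/8 + ∫((y + 15)/(y**2 - 5*y)) dy.
Step 5. Decompose ∫((y + 15)/(y**2 - 5*y)) dy by partial fractions, (y + 15)/(y**2 - 5*y) = 4/(y - 5) - 3/y: now -3*y**4/2 + 3*y*sin(4*y)/2 + 3*cos(4*y)/8 + ∫(-3/y) dy + ∫(4/(y - 5)) dy.
Step 6. Evaluate the standard form [assuming y > 0]: now -3*y**4/2 + 3*y*sin(4*y)/2 - 3*log(y) + 3*cos(4*y)/8 + ∫(4/(y - 5)) dy.
Step 7. Evaluate the standard form [assuming y > 5]: now -3*y**4/2 + 3*y*sin(4*y)/2 - 3*log(y) + 4*log(y - 5) + 3*cos(4*y)/8.
Answer: -3*y**4/2 + 3*y*sin(4*y)/2 - 3*log(y) + 4*log(y - 5) + 3*cos(4*y)/8.


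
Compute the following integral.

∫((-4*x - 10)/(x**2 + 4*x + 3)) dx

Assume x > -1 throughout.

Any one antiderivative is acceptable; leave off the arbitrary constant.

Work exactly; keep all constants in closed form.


Answer: -3*log(x + 1) - log(x + 3).


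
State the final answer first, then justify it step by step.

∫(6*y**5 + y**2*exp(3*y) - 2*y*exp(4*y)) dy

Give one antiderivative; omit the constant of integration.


The answer is y**6 + y**2*exp(3*y)/3 - y*exp(4*y)/2 - 2*y*exp(3*y)/9 + exp(4*y)/8 + 2*exp(3*y)/27.
Step 1. Rewrite: now ∫(6*y**5) dy + ∫(-2*y*exp(4*y)) dy + ∫(y**2*exp(3*y)) dy.
Step 2. Evaluate the standard form: now y**6 + ∫(-2*y*exp(4*y)) dy + ∫(y**2*exp(3*y)) dy.
Step 3. Integrate ∫(y**2*exp(3*y)) dy by parts with u = y**2, dv = (exp(3*y)) dy, so v = exp(3*y)/3: now y**6 + y**2*exp(3*y)/3 + ∫(-2*y*exp(3*y)/3) dy + ∫(-2*y*exp(4*y)) dy.
Step 4. Integrate ∫(-2*y*exp(3*y)/3) dy by parts with u = y, dv = (-2*exp(3*y)/3) dy, so v = -2*exp(3*y)/9: now y**6 + y**2*exp(3*y)/3 - 2*y*exp(3*y)/9 + ∫(-2*y*exp(4*y)) dy + ∫(2*exp(3*y)/9) dy.
Step 5. Evaluate the standard form: now y**6 + y**2*exp(3*y)/3 - 2*y*exp(3*y)/9 + 2*exp(3*y)/27 + ∫(-2*y*exp(4*y)) dy.
Step 6. Integrate ∫(-2*y*exp(4*y)) dy by parts with u = y, dv = (-2*exp(4*y)) dy, so v = -exp(4*y)/2: now y**6 + y**2*exp(3*y)/3 - y*exp(4*y)/2 - 2*y*exp(3*y)/9 + 2*exp(3*y)/27 + ∫(exp(4*y)/2) dy.
Step 7. Evaluate the standard form: now y**6 + y**2*exp(3*y)/3 - y*exp(4*y)/2 - 2*y*exp(3*y)/9 + exp(4*y)/8 + 2*exp(3*y)/27.
Answer: y**6 + y**2*exp(3*y)/3 - y*exp(4*y)/2 - 2*y*exp(3*y)/9 + exp(4*y)/8 + 2*exp(3*y)/27.


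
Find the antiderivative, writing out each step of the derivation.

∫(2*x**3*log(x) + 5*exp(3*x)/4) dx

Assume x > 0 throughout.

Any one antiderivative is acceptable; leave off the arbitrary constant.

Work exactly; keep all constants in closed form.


Step 1. Rewrite: now ∫(2*x**3*log(x)) dx + ∫(5*exp(3*x)/4) dx.
Step 2. Integrate ∫(2*x**3*log(x)) dx by parts with u = log(x), dv = (2*x**3) dx, so v = x**4/2 [assuming x > 0]: now x**4*log(x)/2 + ∫(-x**3/2) dx + ∫(5*exp(3*x)/4) dx.
Step 3. Evaluate the standard form: now x**4*log(x)/2 - x**4/8 + ∫(5*exp(3*x)/4) dx.
Step 4. Evaluate the standard form: now x**4*log(x)/2 - x**4/8 + 5*exp(3*x)/12.
Answer: x**4*log(x)/2 - x**4/8 + 5*exp(3*x)/12.


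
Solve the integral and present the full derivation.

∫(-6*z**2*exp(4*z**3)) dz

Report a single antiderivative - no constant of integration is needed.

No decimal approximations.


Step 1. Substitute u = z**3, turning ∫(-6*z**2*exp(4*z**3)) dz into ∫(-2*exp(4*u)) du: now ∫(-2*exp(4*u)) du.
Step 2. Evaluate the standard form: now -exp(4*u)/2.
Step 3. Substitute back u = z**3: now -exp(4*z**3)/2.
Answer: -exp(4*z**3)/2.


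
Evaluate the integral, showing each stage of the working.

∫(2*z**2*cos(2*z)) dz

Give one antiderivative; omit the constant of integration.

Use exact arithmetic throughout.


Step 1. Integrate ∫(2*z**2*cos(2*z)) dz by parts with u = z**2, dv = (2*cos(2*z)) dz, so v = sin(2*z): now z**2*sin(2*z) + ∫(-2*z*sin(2*z)) dz.
Step 2. Integrate ∫(-2*z*sin(2*z)) dz by parts with u = z, dv = (-2*sin(2*z)) dz, so v = cos(2*z): now z**2*sin(2*z) + z*cos(2*z) + ∫(-cos(2*z)) dz.
Step 3. Evaluate the standard form: now z**2*sin(2*z) + z*cos(2*z) - sin(2*z)/2.
Answer: z**2*sin(2*z) + z*cos(2*z) - sin(2*z)/2.


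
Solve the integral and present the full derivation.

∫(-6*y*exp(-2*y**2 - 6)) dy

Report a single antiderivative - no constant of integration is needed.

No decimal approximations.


Step 1. Substitute u = y**2 + 3, turning ∫(-6*y*exp(-2*y**2 - 6)) dy into ∫(-3*exp(-2*u)) du: now ∫(-3*exp(-2*u)) du.
Step 2. Evaluate the standard form: now 3*exp(-2*u)/2.
Step 3. Substitute back u = y**2 + 3: now 3*exp(-2*y**2 - 6)/2.
Answer: 3*exp(-2*y**2 - 6)/2.


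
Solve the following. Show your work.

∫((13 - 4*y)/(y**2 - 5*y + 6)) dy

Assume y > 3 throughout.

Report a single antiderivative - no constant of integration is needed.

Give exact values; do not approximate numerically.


Step 1. Decompose ∫((13 - 4*y)/(y**2 - 5*y + 6)) dy by partial fractions, (13 - 4*y)/(y**2 - 5*y + 6) = -5/(y - 2) + 1/(y - 3): now ∫(1/(y - 3)) dy + ∫(-5/(y - 2)) dy.
Step 2. Evaluate the standard form [assuming y > 3]: now log(y - 3) + ∫(-5/(y - 2)) dy.
Step 3. Evaluate the standard form [assuming y > 2]: now log(y - 3) - 5*log(y - 2).
Answer: log(y - 3) - 5*log(y - 2).


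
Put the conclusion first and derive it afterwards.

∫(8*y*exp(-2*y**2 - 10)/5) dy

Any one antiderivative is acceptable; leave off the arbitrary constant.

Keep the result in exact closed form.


The answer is -2*exp(-2*y**2 - 10)/5.
Step 1. Substitute u = y**2 + 5, turning ∫(8*y*exp(-2*y**2 - 10)/5) dy into ∫(4*exp(-2*u)/5) du: now ∫(4*exp(-2*u)/5) du.
Step 2. Evaluate the standard form: now -2*exp(-2*u)/5.
Step 3. Substitute back u = y**2 + 5: now -2*exp(-2*y**2 - 10)/5.
Answer: -2*exp(-2*y**2 - 10)/5.


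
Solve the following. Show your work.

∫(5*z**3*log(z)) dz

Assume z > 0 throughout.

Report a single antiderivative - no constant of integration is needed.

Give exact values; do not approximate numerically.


Step 1. Integrate ∫(5*z**3*log(z)) dz by parts with u = log(z), dv = (5*z**3) dz, so v = 5*z**4/4 [assuming z > 0]: now 5*z**4*log(z)/4 + ∫(-5*z**3/4) dz.
Step 2. Evaluate the standard form: now 5*z**4*log(z)/4 - 5*z**4/16.
Answer: 5*z**4*log(z)/4 - 5*z**4/16.


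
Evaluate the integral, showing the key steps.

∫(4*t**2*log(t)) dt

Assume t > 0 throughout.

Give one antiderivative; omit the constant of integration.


Step 1. Integrate ∫(4*t**2*log(t)) dt by parts with u = log(t), dv = (4*t**2) dt, so v = 4*t**3/3 [assuming t > 0]: now 4*t**3*log(t)/3 + ∫(-4*t**2/3) dt.
Step 2. Evaluate the standard form: now 4*t**3*log(t)/3 - 4*t**3/9.
Answer: 4*t**3*log(t)/3 - 4*t**3/9.


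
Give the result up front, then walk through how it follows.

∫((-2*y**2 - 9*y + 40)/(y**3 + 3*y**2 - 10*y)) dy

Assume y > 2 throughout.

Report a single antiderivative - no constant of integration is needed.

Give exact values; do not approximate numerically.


The answer is -4*log(y) + log(y - 2) + log(y + 5).
Step 1. Decompose ∫((-2*y**2 - 9*y + 40)/(y**3 + 3*y**2 - 10*y)) dy by partial fractions, (-2*y**2 - 9*y + 40)/(y**3 + 3*y**2 - 10*y) = 1/(y + 5) + 1/(y - 2) - 4/y: now ∫(-4/y) dy + ∫(1/(y - 2)) dy + ∫(1/(y + 5)) dy.
Step 2. Evaluate the standard form [assuming y > 2]: now log(y - 2) + ∫(-4/y) dy + ∫(1/(y + 5)) dy.
Step 3. Evaluate the standard form [assuming y > 0]: now -4*log(y) + log(y - 2) + ∫(1/(y + 5)) dy.
Step 4. Evaluate the standard form [assuming y > -5]: now -4*log(y) + log(y - 2) + log(y + 5).
Answer: -4*log(y) + log(y - 2) + log(y + 5).


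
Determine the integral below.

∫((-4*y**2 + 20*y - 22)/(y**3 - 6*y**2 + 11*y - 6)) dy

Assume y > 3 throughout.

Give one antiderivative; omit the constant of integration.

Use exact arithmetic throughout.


Answer: log(y - 3) - 2*log(y - 2) - 3*log(y - 1).


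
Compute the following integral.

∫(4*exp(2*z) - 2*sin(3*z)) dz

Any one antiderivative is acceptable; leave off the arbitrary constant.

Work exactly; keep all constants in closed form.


Answer: 2*exp(2*z) + 2*cos(3*z)/3.


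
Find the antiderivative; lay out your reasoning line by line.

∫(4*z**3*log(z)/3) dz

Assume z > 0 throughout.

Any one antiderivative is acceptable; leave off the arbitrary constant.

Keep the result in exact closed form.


Step 1. Integrate ∫(4*z**3*log(z)/3) dz by parts with u = log(z), dv = (4*z**3/3) dz, so v = z**4/3 [assuming z > 0]: now z**4*log(z)/3 + ∫(-z**3/3) dz.
Step 2. Evaluate the standard form: now z**4*log(z)/3 - z**4/12.
Answer: z**4*log(z)/3 - z**4/12.


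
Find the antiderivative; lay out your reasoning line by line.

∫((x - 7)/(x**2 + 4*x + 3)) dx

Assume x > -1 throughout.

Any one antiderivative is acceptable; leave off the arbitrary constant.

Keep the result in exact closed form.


Step 1. Decompose ∫((x - 7)/(x**2 + 4*x + 3)) dx by partial fractions, (x - 7)/(x**2 + 4*x + 3) = 5/(x + 3) - 4/(x + 1): now ∫(-4/(x + 1)) dx + ∫(5/(x + 3)) dx.
Step 2. Evaluate the standard form [assuming x > -3]: now 5*log(x + 3) + ∫(-4/(x + 1)) dx.
Step 3. Evaluate the standard form [assuming x > -1]: now -4*log(x + 1) + 5*log(x + 3).
Answer: -4*log(x + 1) + 5*log(x + 3).


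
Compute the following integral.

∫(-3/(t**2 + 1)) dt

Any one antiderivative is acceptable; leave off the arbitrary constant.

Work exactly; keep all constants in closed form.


Answer: -3*atan(t).


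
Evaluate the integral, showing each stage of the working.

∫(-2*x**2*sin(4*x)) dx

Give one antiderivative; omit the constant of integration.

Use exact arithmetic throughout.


Step 1. Integrate ∫(-2*x**2*sin(4*x)) dx by parts with u = x**2, dv = (-2*sin(4*x)) dx, so v = cos(4*x)/2: now x**2*cos(4*x)/2 + ∫(-x*cos(4*x)) dx.
Step 2. Integrate ∫(-x*cos(4*x)) dx by parts with u = x, dv = (-cos(4*x)) dx, so v = -sin(4*x)/4: now x**2*cos(4*x)/2 - x*sin(4*x)/4 + ∫(sin(4*x)/4) dx.
Step 3. Evaluate the standard form: now x**2*cos(4*x)/2 - x*sin(4*x)/4 - cos(4*x)/16.
Answer: x**2*cos(4*x)/2 - x*sin(4*x)/4 - cos(4*x)/16.


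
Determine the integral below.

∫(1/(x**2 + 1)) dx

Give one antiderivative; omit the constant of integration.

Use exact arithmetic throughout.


Answer: atan(x).


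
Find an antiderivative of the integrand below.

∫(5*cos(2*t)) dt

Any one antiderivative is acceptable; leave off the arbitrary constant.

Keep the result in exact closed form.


Answer: 5*sin(2*t)/2.


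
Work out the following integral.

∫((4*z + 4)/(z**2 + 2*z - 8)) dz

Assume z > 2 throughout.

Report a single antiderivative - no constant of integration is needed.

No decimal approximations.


Answer: 2*log(z - 2) + 2*log(z + 4).


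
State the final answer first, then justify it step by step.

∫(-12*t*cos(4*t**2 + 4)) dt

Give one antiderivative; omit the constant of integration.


The answer is -3*sin(4*t**2 + 4)/2.
Step 1. Substitute u = t**2 + 1, turning ∫(-12*t*cos(4*t**2 + 4)) dt into ∫(-6*cos(4*u)) du: now ∫(-6*cos(4*u)) du.
Step 2. Evaluate the standard form: now -3*sin(4*u)/2.
Step 3. Substitute back u = t**2 + 1: now -3*sin(4*t**2 + 4)/2.
Answer: -3*sin(4*t**2 + 4)/2.


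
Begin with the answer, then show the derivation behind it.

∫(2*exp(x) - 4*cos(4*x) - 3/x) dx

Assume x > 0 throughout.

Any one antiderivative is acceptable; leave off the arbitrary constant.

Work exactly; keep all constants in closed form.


The answer is 2*exp(x) - 3*log(x) - sin(4*x).
Step 1. Rewrite: now ∫(-3/x) dx + ∫(2*exp(x)) dx + ∫(-4*cos(4*x)) dx.
Step 2. Evaluate the standard form: now -sin(4*x) + ∫(-3/x) dx + ∫(2*exp(x)) dx.
Step 3. Evaluate the standard form [assuming x > 0]: now -3*log(x) - sin(4*x) + ∫(2*exp(x)) dx.
Step 4. Evaluate the standard form: now 2*exp(x) - 3*log(x) - sin(4*x).
Answer: 2*exp(x) - 3*log(x) - sin(4*x).


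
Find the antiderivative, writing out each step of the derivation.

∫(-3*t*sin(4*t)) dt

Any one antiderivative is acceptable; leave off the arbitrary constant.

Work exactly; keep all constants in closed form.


Step 1. Integrate ∫(-3*t*sin(4*t)) dt by parts with u = t, dv = (-3*sin(4*t)) dt, so v = 3*cos(4*t)/4: now 3*t*cos(4*t)/4 + ∫(-3*cos(4*t)/4) dt.
Step 2. Evaluate the standard form: now 3*t*cos(4*t)/4 - 3*sin(4*t)/16.
Answer: 3*t*cos(4*t)/4 - 3*sin(4*t)/16.


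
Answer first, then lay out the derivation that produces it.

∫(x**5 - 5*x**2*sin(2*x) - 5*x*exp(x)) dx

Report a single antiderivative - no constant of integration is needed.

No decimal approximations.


The answer is x**6/6 + 5*x**2*cos(2*x)/2 - 5*x*exp(x) - 5*x*sin(2*x)/2 + 5*exp(x) - 5*cos(2*x)/4.
Step 1. Rewrite: now ∫(x**5) dx + ∫(-5*x*exp(x)) dx + ∫(-5*x**2*sin(2*x)) dx.
Step 2. Integrate ∫(-5*x*exp(x)) dx by parts with u = x, dv = (-5*exp(x)) dx, so v = -5*exp(x): now -5*x*exp(x) + ∫(x**5) dx + ∫(-5*x**2*sin(2*x)) dx + ∫(5*exp(x)) dx.
Step 3. Evaluate the standard form: now -5*x*exp(x) + 5*exp(x) + ∫(x**5) dx + ∫(-5*x**2*sin(2*x)) dx.
Step 4. Integrate ∫(-5*x**2*sin(2*x)) dx by parts with u = x**2, dv = (-5*sin(2*x)) dx, so v = 5*cos(2*x)/2: now 5*x**2*cos(2*x)/2 - 5*x*exp(x) + 5*exp(x) + ∫(x**5) dx + ∫(-5*x*cos(2*x)) dx.
Step 5. Integrate ∫(-5*x*cos(2*x)) dx by parts with u = x, dv = (-5*cos(2*x)) dx, so v = -5*sin(2*x)/2: now 5*x**2*cos(2*x)/2 - 5*x*exp(x) - 5*x*sin(2*x)/2 + 5*exp(x) + ∫(x**5) dx + ∫(5*sin(2*x)/2) dx.
Step 6. Evaluate the standard form: now 5*x**2*cos(2*x)/2 - 5*x*exp(x) - 5*x*sin(2*x)/2 + 5*exp(x) - 5*cos(2*x)/4 + ∫(x**5) dx.
Step 7. Evaluate the standard form: now x**6/6 + 5*x**2*cos(2*x)/2 - 5*x*exp(x) - 5*x*sin(2*x)/2 + 5*exp(x) - 5*cos(2*x)/4.
Answer: x**6/6 + 5*x**2*cos(2*x)/2 - 5*x*exp(x) - 5*x*sin(2*x)/2 + 5*exp(x) - 5*cos(2*x)/4.


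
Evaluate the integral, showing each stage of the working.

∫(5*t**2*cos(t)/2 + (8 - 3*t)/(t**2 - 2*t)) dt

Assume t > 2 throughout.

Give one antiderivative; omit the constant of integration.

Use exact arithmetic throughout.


Step 1. Rewrite: now ∫(5*t**2*cos(t)/2) dt + ∫((8 - 3*t)/(t**2 - 2*t)) dt.
Step 2. Decompose ∫((8 - 3*t)/(t**2 - 2*t)) dt by partial fractions, (8 - 3*t)/(t**2 - 2*t) = 1/(t - 2) - 4/t: now ∫(-4/t) dt + ∫(5*t**2*cos(t)/2) dt + ∫(1/(t - 2)) dt.
Step 3. Evaluate the standard form [assuming t > 2]: now log(t - 2) + ∫(-4/t) dt + ∫(5*t**2*cos(t)/2) dt.
Step 4. Evaluate the standard form [assuming t > 0]: now -4*log(t) + log(t - 2) + ∫(5*t**2*cos(t)/2) dt.
Step 5. Integrate ∫(5*t**2*cos(t)/2) dt by parts with u = t**2, dv = (5*cos(t)/2) dt, so v = 5*sin(t)/2: now 5*t**2*sin(t)/2 - 4*log(t) + log(t - 2) + ∫(-5*t*sin(t)) dt.
Step 6. Integrate ∫(-5*t*sin(t)) dt by parts with u = t, dv = (-5*sin(t)) dt, so v = 5*cos(t): now 5*t**2*sin(t)/2 + 5*t*cos(t) - 4*log(t) + log(t - 2) + ∫(-5*cos(t)) dt.
Step 7. Evaluate the standard form: now 5*t**2*sin(t)/2 + 5*t*cos(t) - 4*log(t) + log(t - 2) - 5*sin(t).
Answer: 5*t**2*sin(t)/2 + 5*t*cos(t) - 4*log(t) + log(t - 2) - 5*sin(t).


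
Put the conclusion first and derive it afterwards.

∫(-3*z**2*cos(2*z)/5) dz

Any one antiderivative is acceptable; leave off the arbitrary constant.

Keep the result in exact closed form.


The answer is -3*z**2*sin(2*z)/10 - 3*z*cos(2*z)/10 + 3*sin(2*z)/20.
Step 1. Integrate ∫(-3*z**2*cos(2*z)/5) dz by parts with u = z**2, dv = (-3*cos(2*z)/5) dz, so v = -3*sin(2*z)/10: now -3*z**2*sin(2*z)/10 + ∫(3*z*sin(2*z)/5) dz.
Step 2. Integrate ∫(3*z*sin(2*z)/5) dz by parts with u = z, dv = (3*sin(2*z)/5) dz, so v = -3*cos(2*z)/10: now -3*z**2*sin(2*z)/10 - 3*z*cos(2*z)/10 + ∫(3*cos(2*z)/10) dz.
Step 3. Evaluate the standard form: now -3*z**2*sin(2*z)/10 - 3*z*cos(2*z)/10 + 3*sin(2*z)/20.
Answer: -3*z**2*sin(2*z)/10 - 3*z*cos(2*z)/10 + 3*sin(2*z)/20.


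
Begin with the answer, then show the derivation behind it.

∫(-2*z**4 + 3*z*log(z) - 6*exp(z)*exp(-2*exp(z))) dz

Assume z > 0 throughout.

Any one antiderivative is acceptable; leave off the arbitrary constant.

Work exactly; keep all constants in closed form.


The answer is -2*z**5/5 + 3*z**2*log(z)/2 - 3*z**2/4 + 3*exp(-2*exp(z)).
Step 1. Rewrite: now ∫(-2*z**4) dz + ∫(3*z*log(z)) dz + ∫(-6*exp(z)*exp(-2*exp(z))) dz.
Step 2. Integrate ∫(3*z*log(z)) dz by parts with u = log(z), dv = (3*z) dz, so v = 3*z**2/2 [assuming z > 0]: now 3*z**2*log(z)/2 + ∫(-3*z/2) dz + ∫(-2*z**4) dz + ∫(-6*exp(z)*exp(-2*exp(z))) dz.
Step 3. Evaluate the standard form: now 3*z**2*log(z)/2 - 3*z**2/4 + ∫(-2*z**4) dz + ∫(-6*exp(z)*exp(-2*exp(z))) dz.
Step 4. Evaluate the standard form: now -2*z**5/5 + 3*z**2*log(z)/2 - 3*z**2/4 + ∫(-6*exp(z)*exp(-2*exp(z))) dz.
Step 5. Substitute u = exp(z), turning ∫(-6*exp(z)*exp(-2*exp(z))) dz into ∫(-6*exp(-2*u)) du: now -2*z**5/5 + 3*z**2*log(z)/2 - 3*z**2/4 + ∫(-6*exp(-2*u)) du.
Step 6. Evaluate the standard form: now -2*z**5/5 + 3*z**2*log(z)/2 - 3*z**2/4 + 3*exp(-2*u).
Step 7. Substitute back u = exp(z): now -2*z**5/5 + 3*z**2*log(z)/2 - 3*z**2/4 + 3*exp(-2*exp(z)).
Answer: -2*z**5/5 + 3*z**2*log(z)/2 - 3*z**2/4 + 3*exp(-2*exp(z)).
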